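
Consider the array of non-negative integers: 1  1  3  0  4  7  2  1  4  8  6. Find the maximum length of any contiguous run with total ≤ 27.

9

→ 1: sum 1, len 1
→ 1: sum 2, len 2
→ 3: sum 5, len 3
→ 0: sum 5, len 4
→ 4: sum 9, len 5
→ 7: sum 16, len 6
→ 2: sum 18, len 7
→ 1: sum 19, len 8
→ 4: sum 23, len 9
→ 8 (dropped 1, 1, 3): sum 26, len 7
→ 6 (dropped 0, 4, 7): sum 21, len 5
Longest length seen: 9.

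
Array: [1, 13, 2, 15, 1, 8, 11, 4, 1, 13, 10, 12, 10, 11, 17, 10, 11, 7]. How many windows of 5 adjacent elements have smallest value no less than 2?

(1, 13, 2, 15, 1) → min 1
(13, 2, 15, 1, 8) → min 1
(2, 15, 1, 8, 11) → min 1
(15, 1, 8, 11, 4) → min 1
(1, 8, 11, 4, 1) → min 1
(8, 11, 4, 1, 13) → min 1
(11, 4, 1, 13, 10) → min 1
(4, 1, 13, 10, 12) → min 1
(1, 13, 10, 12, 10) → min 1
(13, 10, 12, 10, 11) → min 10  ≥ 2 ✓
(10, 12, 10, 11, 17) → min 10  ≥ 2 ✓
(12, 10, 11, 17, 10) → min 10  ≥ 2 ✓
(10, 11, 17, 10, 11) → min 10  ≥ 2 ✓
(11, 17, 10, 11, 7) → min 7  ≥ 2 ✓
5 windows satisfy the condition.

5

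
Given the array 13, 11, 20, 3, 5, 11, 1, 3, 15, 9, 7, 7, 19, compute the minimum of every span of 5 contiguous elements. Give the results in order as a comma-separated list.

3, 3, 1, 1, 1, 1, 1, 3, 7

[13, 11, 20, 3, 5] → min 3
[11, 20, 3, 5, 11] → min 3
[20, 3, 5, 11, 1] → min 1
[3, 5, 11, 1, 3] → min 1
[5, 11, 1, 3, 15] → min 1
[11, 1, 3, 15, 9] → min 1
[1, 3, 15, 9, 7] → min 1
[3, 15, 9, 7, 7] → min 3
[15, 9, 7, 7, 19] → min 7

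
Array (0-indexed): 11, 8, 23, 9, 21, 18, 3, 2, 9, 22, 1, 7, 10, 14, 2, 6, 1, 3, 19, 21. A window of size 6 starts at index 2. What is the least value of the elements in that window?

2

Elements at indices 2..7: 23, 9, 21, 18, 3, 2
min(23, 9, 21, 18, 3, 2) = 2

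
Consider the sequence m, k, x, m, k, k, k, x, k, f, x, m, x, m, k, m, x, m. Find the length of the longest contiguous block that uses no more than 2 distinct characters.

5

[m] 1 distinct, len 1
[m, k] 2 distinct, len 2
[k, x] 2 distinct, len 2
[x, m] 2 distinct, len 2
[m, k] 2 distinct, len 2
[m, k, k] 2 distinct, len 3
[m, k, k, k] 2 distinct, len 4
[k, k, k, x] 2 distinct, len 4
[k, k, k, x, k] 2 distinct, len 5
[k, f] 2 distinct, len 2
[f, x] 2 distinct, len 2
[x, m] 2 distinct, len 2
[x, m, x] 2 distinct, len 3
[x, m, x, m] 2 distinct, len 4
[m, k] 2 distinct, len 2
[m, k, m] 2 distinct, len 3
[m, x] 2 distinct, len 2
[m, x, m] 2 distinct, len 3
Longest length with ≤2 distinct: 5.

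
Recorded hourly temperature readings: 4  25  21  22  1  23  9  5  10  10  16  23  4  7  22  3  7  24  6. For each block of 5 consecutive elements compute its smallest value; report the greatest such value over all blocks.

5

(4, 25, 21, 22, 1) → min 1
(25, 21, 22, 1, 23) → min 1
(21, 22, 1, 23, 9) → min 1
(22, 1, 23, 9, 5) → min 1
(1, 23, 9, 5, 10) → min 1
(23, 9, 5, 10, 10) → min 5
(9, 5, 10, 10, 16) → min 5
(5, 10, 10, 16, 23) → min 5
(10, 10, 16, 23, 4) → min 4
(10, 16, 23, 4, 7) → min 4
(16, 23, 4, 7, 22) → min 4
(23, 4, 7, 22, 3) → min 3
(4, 7, 22, 3, 7) → min 3
(7, 22, 3, 7, 24) → min 3
(22, 3, 7, 24, 6) → min 3
Greatest of these is 5.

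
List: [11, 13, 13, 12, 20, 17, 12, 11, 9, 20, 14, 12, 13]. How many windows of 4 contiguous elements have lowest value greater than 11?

4

(11, 13, 13, 12) → min 11
(13, 13, 12, 20) → min 12  > 11 ✓
(13, 12, 20, 17) → min 12  > 11 ✓
(12, 20, 17, 12) → min 12  > 11 ✓
(20, 17, 12, 11) → min 11
(17, 12, 11, 9) → min 9
(12, 11, 9, 20) → min 9
(11, 9, 20, 14) → min 9
(9, 20, 14, 12) → min 9
(20, 14, 12, 13) → min 12  > 11 ✓
4 windows satisfy the condition.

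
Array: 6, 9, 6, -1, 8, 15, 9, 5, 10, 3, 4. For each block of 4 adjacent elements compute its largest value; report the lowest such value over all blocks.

Window maxs for each of the 8 positions:
6 9 6 -1 → max 9
9 6 -1 8 → max 9
6 -1 8 15 → max 15
-1 8 15 9 → max 15
8 15 9 5 → max 15
15 9 5 10 → max 15
9 5 10 3 → max 10
5 10 3 4 → max 10
Lowest of these is 9.

9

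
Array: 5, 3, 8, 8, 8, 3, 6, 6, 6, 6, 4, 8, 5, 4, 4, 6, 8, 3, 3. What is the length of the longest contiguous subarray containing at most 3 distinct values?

add 5: window [5] (1 distinct), len 1
add 3: window [5, 3] (2 distinct), len 2
add 8: window [5, 3, 8] (3 distinct), len 3
add 8: window [5, 3, 8, 8] (3 distinct), len 4
add 8: window [5, 3, 8, 8, 8] (3 distinct), len 5
add 3: window [5, 3, 8, 8, 8, 3] (3 distinct), len 6
add 6: window [3, 8, 8, 8, 3, 6] (3 distinct), len 6
add 6: window [3, 8, 8, 8, 3, 6, 6] (3 distinct), len 7
add 6: window [3, 8, 8, 8, 3, 6, 6, 6] (3 distinct), len 8
add 6: window [3, 8, 8, 8, 3, 6, 6, 6, 6] (3 distinct), len 9
add 4: window [3, 6, 6, 6, 6, 4] (3 distinct), len 6
add 8: window [6, 6, 6, 6, 4, 8] (3 distinct), len 6
add 5: window [4, 8, 5] (3 distinct), len 3
add 4: window [4, 8, 5, 4] (3 distinct), len 4
add 4: window [4, 8, 5, 4, 4] (3 distinct), len 5
add 6: window [5, 4, 4, 6] (3 distinct), len 4
add 8: window [4, 4, 6, 8] (3 distinct), len 4
add 3: window [6, 8, 3] (3 distinct), len 3
add 3: window [6, 8, 3, 3] (3 distinct), len 4
Longest length with ≤3 distinct: 9.

9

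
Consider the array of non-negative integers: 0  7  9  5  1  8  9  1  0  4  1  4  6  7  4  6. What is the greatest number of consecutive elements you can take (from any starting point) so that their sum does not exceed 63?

14

→ 0: sum 0, len 1
→ 7: sum 7, len 2
→ 9: sum 16, len 3
→ 5: sum 21, len 4
→ 1: sum 22, len 5
→ 8: sum 30, len 6
→ 9: sum 39, len 7
→ 1: sum 40, len 8
→ 0: sum 40, len 9
→ 4: sum 44, len 10
→ 1: sum 45, len 11
→ 4: sum 49, len 12
→ 6: sum 55, len 13
→ 7: sum 62, len 14
→ 4 (dropped 0, 7): sum 59, len 13
→ 6 (dropped 9): sum 56, len 13
Longest length seen: 14.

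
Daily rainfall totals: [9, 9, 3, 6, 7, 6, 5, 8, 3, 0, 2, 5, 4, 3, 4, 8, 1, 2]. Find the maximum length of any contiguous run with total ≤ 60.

Extend to the right; shrink from the left whenever the sum exceeds 60:
→ 9: sum 9, len 1
→ 9: sum 18, len 2
→ 3: sum 21, len 3
→ 6: sum 27, len 4
→ 7: sum 34, len 5
→ 6: sum 40, len 6
→ 5: sum 45, len 7
→ 8: sum 53, len 8
→ 3: sum 56, len 9
→ 0: sum 56, len 10
→ 2: sum 58, len 11
→ 5 (dropped 9): sum 54, len 11
→ 4: sum 58, len 12
→ 3 (dropped 9): sum 52, len 12
→ 4: sum 56, len 13
→ 8 (dropped 3, 6): sum 55, len 12
→ 1: sum 56, len 13
→ 2: sum 58, len 14
Longest length seen: 14.

14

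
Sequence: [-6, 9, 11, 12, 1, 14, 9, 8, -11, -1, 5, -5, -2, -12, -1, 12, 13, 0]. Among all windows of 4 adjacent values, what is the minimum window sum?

-20

Window sums for each of the 15 positions:
[-6, 9, 11, 12] → sum 26
[9, 11, 12, 1] → sum 33
[11, 12, 1, 14] → sum 38
[12, 1, 14, 9] → sum 36
[1, 14, 9, 8] → sum 32
[14, 9, 8, -11] → sum 20
[9, 8, -11, -1] → sum 5
[8, -11, -1, 5] → sum 1
[-11, -1, 5, -5] → sum -12
[-1, 5, -5, -2] → sum -3
[5, -5, -2, -12] → sum -14
[-5, -2, -12, -1] → sum -20
[-2, -12, -1, 12] → sum -3
[-12, -1, 12, 13] → sum 12
[-1, 12, 13, 0] → sum 24
Minimum of these is -20.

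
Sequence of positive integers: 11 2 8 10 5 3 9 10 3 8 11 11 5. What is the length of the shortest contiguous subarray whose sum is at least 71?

10

add 11: running sum 11 < 71
add 2: running sum 13 < 71
add 8: running sum 21 < 71
add 10: running sum 31 < 71
add 5: running sum 36 < 71
add 3: running sum 39 < 71
add 9: running sum 48 < 71
add 10: running sum 58 < 71
add 3: running sum 61 < 71
add 8: running sum 69 < 71
end 10: [11, 2, 8, 10, 5, 3, 9, 10, 3, 8, 11] sum 80, len 11
end 11: [8, 10, 5, 3, 9, 10, 3, 8, 11, 11] sum 78, len 10
end 12: [10, 5, 3, 9, 10, 3, 8, 11, 11, 5] sum 75, len 10
Shortest qualifying length: 10.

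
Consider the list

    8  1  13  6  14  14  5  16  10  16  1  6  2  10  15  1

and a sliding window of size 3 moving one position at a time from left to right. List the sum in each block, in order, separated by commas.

[8, 1, 13] → sum 22
[1, 13, 6] → sum 20
[13, 6, 14] → sum 33
[6, 14, 14] → sum 34
[14, 14, 5] → sum 33
[14, 5, 16] → sum 35
[5, 16, 10] → sum 31
[16, 10, 16] → sum 42
[10, 16, 1] → sum 27
[16, 1, 6] → sum 23
[1, 6, 2] → sum 9
[6, 2, 10] → sum 18
[2, 10, 15] → sum 27
[10, 15, 1] → sum 26

22, 20, 33, 34, 33, 35, 31, 42, 27, 23, 9, 18, 27, 26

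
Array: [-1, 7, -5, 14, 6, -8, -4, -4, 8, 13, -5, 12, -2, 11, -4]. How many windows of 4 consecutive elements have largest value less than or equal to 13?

(-1, 7, -5, 14) → max 14
(7, -5, 14, 6) → max 14
(-5, 14, 6, -8) → max 14
(14, 6, -8, -4) → max 14
(6, -8, -4, -4) → max 6  ≤ 13 ✓
(-8, -4, -4, 8) → max 8  ≤ 13 ✓
(-4, -4, 8, 13) → max 13  ≤ 13 ✓
(-4, 8, 13, -5) → max 13  ≤ 13 ✓
(8, 13, -5, 12) → max 13  ≤ 13 ✓
(13, -5, 12, -2) → max 13  ≤ 13 ✓
(-5, 12, -2, 11) → max 12  ≤ 13 ✓
(12, -2, 11, -4) → max 12  ≤ 13 ✓
8 windows satisfy the condition.

8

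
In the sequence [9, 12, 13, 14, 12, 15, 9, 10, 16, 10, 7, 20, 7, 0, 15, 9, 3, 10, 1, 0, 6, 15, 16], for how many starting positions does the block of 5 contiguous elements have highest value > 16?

5

9 12 13 14 12 → max 14
12 13 14 12 15 → max 15
13 14 12 15 9 → max 15
14 12 15 9 10 → max 15
12 15 9 10 16 → max 16
15 9 10 16 10 → max 16
9 10 16 10 7 → max 16
10 16 10 7 20 → max 20  > 16 ✓
16 10 7 20 7 → max 20  > 16 ✓
10 7 20 7 0 → max 20  > 16 ✓
7 20 7 0 15 → max 20  > 16 ✓
20 7 0 15 9 → max 20  > 16 ✓
7 0 15 9 3 → max 15
0 15 9 3 10 → max 15
15 9 3 10 1 → max 15
9 3 10 1 0 → max 10
3 10 1 0 6 → max 10
10 1 0 6 15 → max 15
1 0 6 15 16 → max 16
5 windows satisfy the condition.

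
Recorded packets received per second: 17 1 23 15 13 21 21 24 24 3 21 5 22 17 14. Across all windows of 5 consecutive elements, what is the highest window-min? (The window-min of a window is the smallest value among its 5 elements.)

17 1 23 15 13 → min 1
1 23 15 13 21 → min 1
23 15 13 21 21 → min 13
15 13 21 21 24 → min 13
13 21 21 24 24 → min 13
21 21 24 24 3 → min 3
21 24 24 3 21 → min 3
24 24 3 21 5 → min 3
24 3 21 5 22 → min 3
3 21 5 22 17 → min 3
21 5 22 17 14 → min 5
Highest of these is 13.

13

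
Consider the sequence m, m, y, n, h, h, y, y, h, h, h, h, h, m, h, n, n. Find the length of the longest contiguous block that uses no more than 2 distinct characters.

9

add m: window [m] (1 distinct), len 1
add m: window [m, m] (1 distinct), len 2
add y: window [m, m, y] (2 distinct), len 3
add n: window [y, n] (2 distinct), len 2
add h: window [n, h] (2 distinct), len 2
add h: window [n, h, h] (2 distinct), len 3
add y: window [h, h, y] (2 distinct), len 3
add y: window [h, h, y, y] (2 distinct), len 4
add h: window [h, h, y, y, h] (2 distinct), len 5
add h: window [h, h, y, y, h, h] (2 distinct), len 6
add h: window [h, h, y, y, h, h, h] (2 distinct), len 7
add h: window [h, h, y, y, h, h, h, h] (2 distinct), len 8
add h: window [h, h, y, y, h, h, h, h, h] (2 distinct), len 9
add m: window [h, h, h, h, h, m] (2 distinct), len 6
add h: window [h, h, h, h, h, m, h] (2 distinct), len 7
add n: window [h, n] (2 distinct), len 2
add n: window [h, n, n] (2 distinct), len 3
Longest length with ≤2 distinct: 9.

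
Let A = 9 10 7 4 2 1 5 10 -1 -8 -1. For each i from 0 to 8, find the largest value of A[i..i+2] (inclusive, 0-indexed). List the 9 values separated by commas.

10, 10, 7, 4, 5, 10, 10, 10, -1

Sliding a size-3 window across the 11 values:
(9, 10, 7) → max 10
(10, 7, 4) → max 10
(7, 4, 2) → max 7
(4, 2, 1) → max 4
(2, 1, 5) → max 5
(1, 5, 10) → max 10
(5, 10, -1) → max 10
(10, -1, -8) → max 10
(-1, -8, -1) → max -1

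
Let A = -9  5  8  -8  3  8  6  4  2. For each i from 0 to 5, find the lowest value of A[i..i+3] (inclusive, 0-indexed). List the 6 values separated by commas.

-9, -8, -8, -8, 3, 2

Sliding a size-4 window across the 9 values:
[-9, 5, 8, -8] → min -9
[5, 8, -8, 3] → min -8
[8, -8, 3, 8] → min -8
[-8, 3, 8, 6] → min -8
[3, 8, 6, 4] → min 3
[8, 6, 4, 2] → min 2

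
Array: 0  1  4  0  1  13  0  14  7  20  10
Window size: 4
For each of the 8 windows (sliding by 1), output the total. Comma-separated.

[0, 1, 4, 0] → sum 5
[1, 4, 0, 1] → sum 6
[4, 0, 1, 13] → sum 18
[0, 1, 13, 0] → sum 14
[1, 13, 0, 14] → sum 28
[13, 0, 14, 7] → sum 34
[0, 14, 7, 20] → sum 41
[14, 7, 20, 10] → sum 51

5, 6, 18, 14, 28, 34, 41, 51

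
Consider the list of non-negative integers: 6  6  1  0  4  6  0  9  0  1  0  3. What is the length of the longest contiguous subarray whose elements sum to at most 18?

6

[6] sum 6 len 1
[6, 6] sum 12 len 2
[6, 6, 1] sum 13 len 3
[6, 6, 1, 0] sum 13 len 4
[6, 6, 1, 0, 4] sum 17 len 5
[6, 1, 0, 4, 6] sum 17 len 5
[6, 1, 0, 4, 6, 0] sum 17 len 6
[6, 0, 9] sum 15 len 3
[6, 0, 9, 0] sum 15 len 4
[6, 0, 9, 0, 1] sum 16 len 5
[6, 0, 9, 0, 1, 0] sum 16 len 6
[0, 9, 0, 1, 0, 3] sum 13 len 6
Longest length seen: 6.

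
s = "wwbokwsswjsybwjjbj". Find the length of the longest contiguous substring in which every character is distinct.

add w: [w] len 1
add w (repeat w, move left end past it): [w] len 1
add b: [w, b] len 2
add o: [w, b, o] len 3
add k: [w, b, o, k] len 4
add w (repeat w, move left end past it): [b, o, k, w] len 4
add s: [b, o, k, w, s] len 5
add s (repeat s, move left end past it): [s] len 1
add w: [s, w] len 2
add j: [s, w, j] len 3
add s (repeat s, move left end past it): [w, j, s] len 3
add y: [w, j, s, y] len 4
add b: [w, j, s, y, b] len 5
add w (repeat w, move left end past it): [j, s, y, b, w] len 5
add j (repeat j, move left end past it): [s, y, b, w, j] len 5
add j (repeat j, move left end past it): [j] len 1
add b: [j, b] len 2
add j (repeat j, move left end past it): [b, j] len 2
Longest all-distinct length: 5.

5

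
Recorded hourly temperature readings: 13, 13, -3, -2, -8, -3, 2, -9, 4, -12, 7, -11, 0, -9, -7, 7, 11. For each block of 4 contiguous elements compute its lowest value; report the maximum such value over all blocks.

-3

[13, 13, -3, -2] → min -3
[13, -3, -2, -8] → min -8
[-3, -2, -8, -3] → min -8
[-2, -8, -3, 2] → min -8
[-8, -3, 2, -9] → min -9
[-3, 2, -9, 4] → min -9
[2, -9, 4, -12] → min -12
[-9, 4, -12, 7] → min -12
[4, -12, 7, -11] → min -12
[-12, 7, -11, 0] → min -12
[7, -11, 0, -9] → min -11
[-11, 0, -9, -7] → min -11
[0, -9, -7, 7] → min -9
[-9, -7, 7, 11] → min -9
Maximum of these is -3.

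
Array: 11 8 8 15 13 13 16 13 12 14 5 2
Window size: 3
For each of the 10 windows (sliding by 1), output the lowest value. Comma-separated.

[11, 8, 8] → min 8
[8, 8, 15] → min 8
[8, 15, 13] → min 8
[15, 13, 13] → min 13
[13, 13, 16] → min 13
[13, 16, 13] → min 13
[16, 13, 12] → min 12
[13, 12, 14] → min 12
[12, 14, 5] → min 5
[14, 5, 2] → min 2

8, 8, 8, 13, 13, 13, 12, 12, 5, 2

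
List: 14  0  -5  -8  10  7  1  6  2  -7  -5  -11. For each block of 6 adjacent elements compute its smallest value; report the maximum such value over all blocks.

(14, 0, -5, -8, 10, 7) → min -8
(0, -5, -8, 10, 7, 1) → min -8
(-5, -8, 10, 7, 1, 6) → min -8
(-8, 10, 7, 1, 6, 2) → min -8
(10, 7, 1, 6, 2, -7) → min -7
(7, 1, 6, 2, -7, -5) → min -7
(1, 6, 2, -7, -5, -11) → min -11
Maximum of these is -7.

-7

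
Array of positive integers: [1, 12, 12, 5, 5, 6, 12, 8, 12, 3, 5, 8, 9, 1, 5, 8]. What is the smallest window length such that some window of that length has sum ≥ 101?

add 1: running sum 1 < 101
add 12: running sum 13 < 101
add 12: running sum 25 < 101
add 5: running sum 30 < 101
add 5: running sum 35 < 101
add 6: running sum 41 < 101
add 12: running sum 53 < 101
add 8: running sum 61 < 101
add 12: running sum 73 < 101
add 3: running sum 76 < 101
add 5: running sum 81 < 101
add 8: running sum 89 < 101
add 9: running sum 98 < 101
add 1: running sum 99 < 101
end 14: [12, 12, 5, 5, 6, 12, 8, 12, 3, 5, 8, 9, 1, 5] sum 103, len 14
end 15: [12, 12, 5, 5, 6, 12, 8, 12, 3, 5, 8, 9, 1, 5, 8] sum 111, len 15
Shortest qualifying length: 14.

14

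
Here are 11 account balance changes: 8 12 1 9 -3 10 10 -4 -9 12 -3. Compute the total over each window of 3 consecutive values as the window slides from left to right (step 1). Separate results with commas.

(8, 12, 1) → sum 21
(12, 1, 9) → sum 22
(1, 9, -3) → sum 7
(9, -3, 10) → sum 16
(-3, 10, 10) → sum 17
(10, 10, -4) → sum 16
(10, -4, -9) → sum -3
(-4, -9, 12) → sum -1
(-9, 12, -3) → sum 0

21, 22, 7, 16, 17, 16, -3, -1, 0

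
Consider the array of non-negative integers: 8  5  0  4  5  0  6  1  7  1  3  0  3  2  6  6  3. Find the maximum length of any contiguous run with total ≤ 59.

Extend to the right; shrink from the left whenever the sum exceeds 59:
[8] sum 8 len 1
[8, 5] sum 13 len 2
[8, 5, 0] sum 13 len 3
[8, 5, 0, 4] sum 17 len 4
[8, 5, 0, 4, 5] sum 22 len 5
[8, 5, 0, 4, 5, 0] sum 22 len 6
[8, 5, 0, 4, 5, 0, 6] sum 28 len 7
[8, 5, 0, 4, 5, 0, 6, 1] sum 29 len 8
[8, 5, 0, 4, 5, 0, 6, 1, 7] sum 36 len 9
[8, 5, 0, 4, 5, 0, 6, 1, 7, 1] sum 37 len 10
[8, 5, 0, 4, 5, 0, 6, 1, 7, 1, 3] sum 40 len 11
[8, 5, 0, 4, 5, 0, 6, 1, 7, 1, 3, 0] sum 40 len 12
[8, 5, 0, 4, 5, 0, 6, 1, 7, 1, 3, 0, 3] sum 43 len 13
[8, 5, 0, 4, 5, 0, 6, 1, 7, 1, 3, 0, 3, 2] sum 45 len 14
[8, 5, 0, 4, 5, 0, 6, 1, 7, 1, 3, 0, 3, 2, 6] sum 51 len 15
[8, 5, 0, 4, 5, 0, 6, 1, 7, 1, 3, 0, 3, 2, 6, 6] sum 57 len 16
[5, 0, 4, 5, 0, 6, 1, 7, 1, 3, 0, 3, 2, 6, 6, 3] sum 52 len 16
Longest length seen: 16.

16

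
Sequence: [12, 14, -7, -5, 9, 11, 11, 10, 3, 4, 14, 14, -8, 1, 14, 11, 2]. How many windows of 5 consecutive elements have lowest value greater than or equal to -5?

12 14 -7 -5 9 → min -7
14 -7 -5 9 11 → min -7
-7 -5 9 11 11 → min -7
-5 9 11 11 10 → min -5  ≥ -5 ✓
9 11 11 10 3 → min 3  ≥ -5 ✓
11 11 10 3 4 → min 3  ≥ -5 ✓
11 10 3 4 14 → min 3  ≥ -5 ✓
10 3 4 14 14 → min 3  ≥ -5 ✓
3 4 14 14 -8 → min -8
4 14 14 -8 1 → min -8
14 14 -8 1 14 → min -8
14 -8 1 14 11 → min -8
-8 1 14 11 2 → min -8
5 windows satisfy the condition.

5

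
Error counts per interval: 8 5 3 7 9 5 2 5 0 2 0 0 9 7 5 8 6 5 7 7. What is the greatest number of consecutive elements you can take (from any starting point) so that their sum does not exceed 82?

17

→ 8: sum 8, len 1
→ 5: sum 13, len 2
→ 3: sum 16, len 3
→ 7: sum 23, len 4
→ 9: sum 32, len 5
→ 5: sum 37, len 6
→ 2: sum 39, len 7
→ 5: sum 44, len 8
→ 0: sum 44, len 9
→ 2: sum 46, len 10
→ 0: sum 46, len 11
→ 0: sum 46, len 12
→ 9: sum 55, len 13
→ 7: sum 62, len 14
→ 5: sum 67, len 15
→ 8: sum 75, len 16
→ 6: sum 81, len 17
→ 5 (dropped 8): sum 78, len 17
→ 7 (dropped 5): sum 80, len 17
→ 7 (dropped 3, 7): sum 77, len 16
Longest length seen: 17.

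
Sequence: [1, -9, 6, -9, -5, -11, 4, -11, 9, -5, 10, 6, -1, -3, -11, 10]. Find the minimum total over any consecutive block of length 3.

[1, -9, 6] → sum -2
[-9, 6, -9] → sum -12
[6, -9, -5] → sum -8
[-9, -5, -11] → sum -25
[-5, -11, 4] → sum -12
[-11, 4, -11] → sum -18
[4, -11, 9] → sum 2
[-11, 9, -5] → sum -7
[9, -5, 10] → sum 14
[-5, 10, 6] → sum 11
[10, 6, -1] → sum 15
[6, -1, -3] → sum 2
[-1, -3, -11] → sum -15
[-3, -11, 10] → sum -4
Minimum of these is -25.

-25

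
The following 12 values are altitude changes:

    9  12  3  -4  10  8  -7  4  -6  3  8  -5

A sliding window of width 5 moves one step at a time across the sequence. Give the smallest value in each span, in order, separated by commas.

[9, 12, 3, -4, 10] → min -4
[12, 3, -4, 10, 8] → min -4
[3, -4, 10, 8, -7] → min -7
[-4, 10, 8, -7, 4] → min -7
[10, 8, -7, 4, -6] → min -7
[8, -7, 4, -6, 3] → min -7
[-7, 4, -6, 3, 8] → min -7
[4, -6, 3, 8, -5] → min -6

-4, -4, -7, -7, -7, -7, -7, -6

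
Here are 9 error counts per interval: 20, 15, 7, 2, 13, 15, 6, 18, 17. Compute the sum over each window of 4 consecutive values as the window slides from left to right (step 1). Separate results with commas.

(20, 15, 7, 2) → sum 44
(15, 7, 2, 13) → sum 37
(7, 2, 13, 15) → sum 37
(2, 13, 15, 6) → sum 36
(13, 15, 6, 18) → sum 52
(15, 6, 18, 17) → sum 56

44, 37, 37, 36, 52, 56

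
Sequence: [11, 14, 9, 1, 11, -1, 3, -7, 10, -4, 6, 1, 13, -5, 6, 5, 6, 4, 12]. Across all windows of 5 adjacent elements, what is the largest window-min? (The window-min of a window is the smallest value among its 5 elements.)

Window mins for each of the 15 positions:
(11, 14, 9, 1, 11) → min 1
(14, 9, 1, 11, -1) → min -1
(9, 1, 11, -1, 3) → min -1
(1, 11, -1, 3, -7) → min -7
(11, -1, 3, -7, 10) → min -7
(-1, 3, -7, 10, -4) → min -7
(3, -7, 10, -4, 6) → min -7
(-7, 10, -4, 6, 1) → min -7
(10, -4, 6, 1, 13) → min -4
(-4, 6, 1, 13, -5) → min -5
(6, 1, 13, -5, 6) → min -5
(1, 13, -5, 6, 5) → min -5
(13, -5, 6, 5, 6) → min -5
(-5, 6, 5, 6, 4) → min -5
(6, 5, 6, 4, 12) → min 4
Largest of these is 4.

4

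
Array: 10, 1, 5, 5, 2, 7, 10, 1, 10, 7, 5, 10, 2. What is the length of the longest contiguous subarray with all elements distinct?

5

add 10: [10] len 1
add 1: [10, 1] len 2
add 5: [10, 1, 5] len 3
add 5 (repeat 5, move left end past it): [5] len 1
add 2: [5, 2] len 2
add 7: [5, 2, 7] len 3
add 10: [5, 2, 7, 10] len 4
add 1: [5, 2, 7, 10, 1] len 5
add 10 (repeat 10, move left end past it): [1, 10] len 2
add 7: [1, 10, 7] len 3
add 5: [1, 10, 7, 5] len 4
add 10 (repeat 10, move left end past it): [7, 5, 10] len 3
add 2: [7, 5, 10, 2] len 4
Longest all-distinct length: 5.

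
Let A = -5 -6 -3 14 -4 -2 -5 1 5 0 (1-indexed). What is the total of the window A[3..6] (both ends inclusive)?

Elements at indices 3..6: -3, 14, -4, -2
sum(-3, 14, -4, -2) = 5

5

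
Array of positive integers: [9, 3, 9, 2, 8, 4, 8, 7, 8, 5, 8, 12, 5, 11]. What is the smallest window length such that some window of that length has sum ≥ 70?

Extend right; whenever the sum reaches 70, record the length and shrink from the left:
add 9: running sum 9 < 70
add 3: running sum 12 < 70
add 9: running sum 21 < 70
add 2: running sum 23 < 70
add 8: running sum 31 < 70
add 4: running sum 35 < 70
add 8: running sum 43 < 70
add 7: running sum 50 < 70
add 8: running sum 58 < 70
add 5: running sum 63 < 70
add 8: shortest ending here [9, 3, 9, 2, 8, 4, 8, 7, 8, 5, 8] sum 71, len 11
add 12: shortest ending here [9, 2, 8, 4, 8, 7, 8, 5, 8, 12] sum 71, len 10
add 5: shortest ending here [9, 2, 8, 4, 8, 7, 8, 5, 8, 12, 5] sum 76, len 11
add 11: shortest ending here [8, 4, 8, 7, 8, 5, 8, 12, 5, 11] sum 76, len 10
Shortest qualifying length: 10.

10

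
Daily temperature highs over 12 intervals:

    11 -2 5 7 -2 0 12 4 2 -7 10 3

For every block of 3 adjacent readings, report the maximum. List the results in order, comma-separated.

Sliding a size-3 window across the 12 values:
(11, -2, 5) → max 11
(-2, 5, 7) → max 7
(5, 7, -2) → max 7
(7, -2, 0) → max 7
(-2, 0, 12) → max 12
(0, 12, 4) → max 12
(12, 4, 2) → max 12
(4, 2, -7) → max 4
(2, -7, 10) → max 10
(-7, 10, 3) → max 10

11, 7, 7, 7, 12, 12, 12, 4, 10, 10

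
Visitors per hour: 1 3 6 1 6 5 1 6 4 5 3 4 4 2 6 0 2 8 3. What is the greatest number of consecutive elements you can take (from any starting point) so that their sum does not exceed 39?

add 1: [1] sum 1, len 1
add 3: [1, 3] sum 4, len 2
add 6: [1, 3, 6] sum 10, len 3
add 1: [1, 3, 6, 1] sum 11, len 4
add 6: [1, 3, 6, 1, 6] sum 17, len 5
add 5: [1, 3, 6, 1, 6, 5] sum 22, len 6
add 1: [1, 3, 6, 1, 6, 5, 1] sum 23, len 7
add 6: [1, 3, 6, 1, 6, 5, 1, 6] sum 29, len 8
add 4: [1, 3, 6, 1, 6, 5, 1, 6, 4] sum 33, len 9
add 5: [1, 3, 6, 1, 6, 5, 1, 6, 4, 5] sum 38, len 10
add 3: [6, 1, 6, 5, 1, 6, 4, 5, 3] sum 37, len 9
add 4: [1, 6, 5, 1, 6, 4, 5, 3, 4] sum 35, len 9
add 4: [1, 6, 5, 1, 6, 4, 5, 3, 4, 4] sum 39, len 10
add 2: [5, 1, 6, 4, 5, 3, 4, 4, 2] sum 34, len 9
add 6: [1, 6, 4, 5, 3, 4, 4, 2, 6] sum 35, len 9
add 0: [1, 6, 4, 5, 3, 4, 4, 2, 6, 0] sum 35, len 10
add 2: [1, 6, 4, 5, 3, 4, 4, 2, 6, 0, 2] sum 37, len 11
add 8: [4, 5, 3, 4, 4, 2, 6, 0, 2, 8] sum 38, len 10
add 3: [5, 3, 4, 4, 2, 6, 0, 2, 8, 3] sum 37, len 10
Longest length seen: 11.

11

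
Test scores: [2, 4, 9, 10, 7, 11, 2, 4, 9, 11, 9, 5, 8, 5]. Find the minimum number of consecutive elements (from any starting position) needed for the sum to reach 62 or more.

Extend right; whenever the sum reaches 62, record the length and shrink from the left:
add 2: running sum 2 < 62
add 4: running sum 6 < 62
add 9: running sum 15 < 62
add 10: running sum 25 < 62
add 7: running sum 32 < 62
add 11: running sum 43 < 62
add 2: running sum 45 < 62
add 4: running sum 49 < 62
add 9: running sum 58 < 62
end 9: [9, 10, 7, 11, 2, 4, 9, 11] sum 63, len 8
end 10: [10, 7, 11, 2, 4, 9, 11, 9] sum 63, len 8
end 11: [10, 7, 11, 2, 4, 9, 11, 9, 5] sum 68, len 9
end 12: [7, 11, 2, 4, 9, 11, 9, 5, 8] sum 66, len 9
end 13: [11, 2, 4, 9, 11, 9, 5, 8, 5] sum 64, len 9
Shortest qualifying length: 8.

8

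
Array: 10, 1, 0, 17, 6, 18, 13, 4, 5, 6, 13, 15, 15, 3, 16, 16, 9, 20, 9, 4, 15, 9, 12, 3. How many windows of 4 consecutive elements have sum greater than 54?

[10, 1, 0, 17] → sum 28
[1, 0, 17, 6] → sum 24
[0, 17, 6, 18] → sum 41
[17, 6, 18, 13] → sum 54
[6, 18, 13, 4] → sum 41
[18, 13, 4, 5] → sum 40
[13, 4, 5, 6] → sum 28
[4, 5, 6, 13] → sum 28
[5, 6, 13, 15] → sum 39
[6, 13, 15, 15] → sum 49
[13, 15, 15, 3] → sum 46
[15, 15, 3, 16] → sum 49
[15, 3, 16, 16] → sum 50
[3, 16, 16, 9] → sum 44
[16, 16, 9, 20] → sum 61  > 54 ✓
[16, 9, 20, 9] → sum 54
[9, 20, 9, 4] → sum 42
[20, 9, 4, 15] → sum 48
[9, 4, 15, 9] → sum 37
[4, 15, 9, 12] → sum 40
[15, 9, 12, 3] → sum 39
1 window satisfy the condition.

1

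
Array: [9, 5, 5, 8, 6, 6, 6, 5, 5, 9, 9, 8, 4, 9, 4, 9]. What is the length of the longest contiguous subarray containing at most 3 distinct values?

add 9: window [9] (1 distinct), len 1
add 5: window [9, 5] (2 distinct), len 2
add 5: window [9, 5, 5] (2 distinct), len 3
add 8: window [9, 5, 5, 8] (3 distinct), len 4
add 6: window [5, 5, 8, 6] (3 distinct), len 4
add 6: window [5, 5, 8, 6, 6] (3 distinct), len 5
add 6: window [5, 5, 8, 6, 6, 6] (3 distinct), len 6
add 5: window [5, 5, 8, 6, 6, 6, 5] (3 distinct), len 7
add 5: window [5, 5, 8, 6, 6, 6, 5, 5] (3 distinct), len 8
add 9: window [6, 6, 6, 5, 5, 9] (3 distinct), len 6
add 9: window [6, 6, 6, 5, 5, 9, 9] (3 distinct), len 7
add 8: window [5, 5, 9, 9, 8] (3 distinct), len 5
add 4: window [9, 9, 8, 4] (3 distinct), len 4
add 9: window [9, 9, 8, 4, 9] (3 distinct), len 5
add 4: window [9, 9, 8, 4, 9, 4] (3 distinct), len 6
add 9: window [9, 9, 8, 4, 9, 4, 9] (3 distinct), len 7
Longest length with ≤3 distinct: 8.

8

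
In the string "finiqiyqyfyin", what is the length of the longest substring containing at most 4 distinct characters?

9

Extend right; when distinct count exceeds 4, shrink from the left:
add f: window [f] (1 distinct), len 1
add i: window [f, i] (2 distinct), len 2
add n: window [f, i, n] (3 distinct), len 3
add i: window [f, i, n, i] (3 distinct), len 4
add q: window [f, i, n, i, q] (4 distinct), len 5
add i: window [f, i, n, i, q, i] (4 distinct), len 6
add y: window [i, n, i, q, i, y] (4 distinct), len 6
add q: window [i, n, i, q, i, y, q] (4 distinct), len 7
add y: window [i, n, i, q, i, y, q, y] (4 distinct), len 8
add f: window [i, q, i, y, q, y, f] (4 distinct), len 7
add y: window [i, q, i, y, q, y, f, y] (4 distinct), len 8
add i: window [i, q, i, y, q, y, f, y, i] (4 distinct), len 9
add n: window [y, f, y, i, n] (4 distinct), len 5
Longest length with ≤4 distinct: 9.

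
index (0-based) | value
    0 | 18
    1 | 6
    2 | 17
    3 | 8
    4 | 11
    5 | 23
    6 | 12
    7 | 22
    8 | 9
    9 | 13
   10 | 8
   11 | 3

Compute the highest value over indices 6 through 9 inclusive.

Elements at indices 6..9: 12, 22, 9, 13
max(12, 22, 9, 13) = 22

22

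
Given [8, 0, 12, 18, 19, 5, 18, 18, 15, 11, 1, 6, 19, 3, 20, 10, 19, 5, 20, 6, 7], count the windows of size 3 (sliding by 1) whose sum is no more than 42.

[8, 0, 12] → sum 20  ≤ 42 ✓
[0, 12, 18] → sum 30  ≤ 42 ✓
[12, 18, 19] → sum 49
[18, 19, 5] → sum 42  ≤ 42 ✓
[19, 5, 18] → sum 42  ≤ 42 ✓
[5, 18, 18] → sum 41  ≤ 42 ✓
[18, 18, 15] → sum 51
[18, 15, 11] → sum 44
[15, 11, 1] → sum 27  ≤ 42 ✓
[11, 1, 6] → sum 18  ≤ 42 ✓
[1, 6, 19] → sum 26  ≤ 42 ✓
[6, 19, 3] → sum 28  ≤ 42 ✓
[19, 3, 20] → sum 42  ≤ 42 ✓
[3, 20, 10] → sum 33  ≤ 42 ✓
[20, 10, 19] → sum 49
[10, 19, 5] → sum 34  ≤ 42 ✓
[19, 5, 20] → sum 44
[5, 20, 6] → sum 31  ≤ 42 ✓
[20, 6, 7] → sum 33  ≤ 42 ✓
14 windows satisfy the condition.

14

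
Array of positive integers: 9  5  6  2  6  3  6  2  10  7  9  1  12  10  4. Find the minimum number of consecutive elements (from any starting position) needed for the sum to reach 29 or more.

4

Extend right; whenever the sum reaches 29, record the length and shrink from the left:
add 9: running sum 9 < 29
add 5: running sum 14 < 29
add 6: running sum 20 < 29
add 2: running sum 22 < 29
add 6: running sum 28 < 29
end 5: [9, 5, 6, 2, 6, 3] sum 31, len 6
end 6: [9, 5, 6, 2, 6, 3, 6] sum 37, len 7
end 7: [5, 6, 2, 6, 3, 6, 2] sum 30, len 7
end 8: [2, 6, 3, 6, 2, 10] sum 29, len 6
end 9: [6, 3, 6, 2, 10, 7] sum 34, len 6
end 10: [6, 2, 10, 7, 9] sum 34, len 5
end 11: [2, 10, 7, 9, 1] sum 29, len 5
end 12: [7, 9, 1, 12] sum 29, len 4
end 13: [9, 1, 12, 10] sum 32, len 4
end 14: [9, 1, 12, 10, 4] sum 36, len 5
Shortest qualifying length: 4.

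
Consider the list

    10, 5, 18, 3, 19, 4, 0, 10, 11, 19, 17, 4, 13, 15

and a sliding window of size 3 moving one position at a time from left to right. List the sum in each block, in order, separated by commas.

33, 26, 40, 26, 23, 14, 21, 40, 47, 40, 34, 32

(10, 5, 18) → sum 33
(5, 18, 3) → sum 26
(18, 3, 19) → sum 40
(3, 19, 4) → sum 26
(19, 4, 0) → sum 23
(4, 0, 10) → sum 14
(0, 10, 11) → sum 21
(10, 11, 19) → sum 40
(11, 19, 17) → sum 47
(19, 17, 4) → sum 40
(17, 4, 13) → sum 34
(4, 13, 15) → sum 32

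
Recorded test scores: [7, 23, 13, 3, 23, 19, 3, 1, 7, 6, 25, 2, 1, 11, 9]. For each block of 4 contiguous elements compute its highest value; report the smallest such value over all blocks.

Window maxs for each of the 12 positions:
[7, 23, 13, 3] → max 23
[23, 13, 3, 23] → max 23
[13, 3, 23, 19] → max 23
[3, 23, 19, 3] → max 23
[23, 19, 3, 1] → max 23
[19, 3, 1, 7] → max 19
[3, 1, 7, 6] → max 7
[1, 7, 6, 25] → max 25
[7, 6, 25, 2] → max 25
[6, 25, 2, 1] → max 25
[25, 2, 1, 11] → max 25
[2, 1, 11, 9] → max 11
Smallest of these is 7.

7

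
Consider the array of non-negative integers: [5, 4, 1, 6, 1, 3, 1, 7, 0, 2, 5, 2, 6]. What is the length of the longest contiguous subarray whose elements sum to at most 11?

Extend to the right; shrink from the left whenever the sum exceeds 11:
→ 5: sum 5, len 1
→ 4: sum 9, len 2
→ 1: sum 10, len 3
→ 6 (dropped 5): sum 11, len 3
→ 1 (dropped 4): sum 8, len 3
→ 3: sum 11, len 4
→ 1 (dropped 1): sum 11, len 4
→ 7 (dropped 6, 1): sum 11, len 3
→ 0: sum 11, len 4
→ 2 (dropped 3): sum 10, len 4
→ 5 (dropped 1, 7): sum 7, len 3
→ 2: sum 9, len 4
→ 6 (dropped 0, 2, 5): sum 8, len 2
Longest length seen: 4.

4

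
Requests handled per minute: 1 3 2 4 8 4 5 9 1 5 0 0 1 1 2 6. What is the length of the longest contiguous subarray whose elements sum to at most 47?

15

[1] sum 1 len 1
[1, 3] sum 4 len 2
[1, 3, 2] sum 6 len 3
[1, 3, 2, 4] sum 10 len 4
[1, 3, 2, 4, 8] sum 18 len 5
[1, 3, 2, 4, 8, 4] sum 22 len 6
[1, 3, 2, 4, 8, 4, 5] sum 27 len 7
[1, 3, 2, 4, 8, 4, 5, 9] sum 36 len 8
[1, 3, 2, 4, 8, 4, 5, 9, 1] sum 37 len 9
[1, 3, 2, 4, 8, 4, 5, 9, 1, 5] sum 42 len 10
[1, 3, 2, 4, 8, 4, 5, 9, 1, 5, 0] sum 42 len 11
[1, 3, 2, 4, 8, 4, 5, 9, 1, 5, 0, 0] sum 42 len 12
[1, 3, 2, 4, 8, 4, 5, 9, 1, 5, 0, 0, 1] sum 43 len 13
[1, 3, 2, 4, 8, 4, 5, 9, 1, 5, 0, 0, 1, 1] sum 44 len 14
[1, 3, 2, 4, 8, 4, 5, 9, 1, 5, 0, 0, 1, 1, 2] sum 46 len 15
[4, 8, 4, 5, 9, 1, 5, 0, 0, 1, 1, 2, 6] sum 46 len 13
Longest length seen: 15.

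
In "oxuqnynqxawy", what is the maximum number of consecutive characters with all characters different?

6

add o: [o] len 1
add x: [o, x] len 2
add u: [o, x, u] len 3
add q: [o, x, u, q] len 4
add n: [o, x, u, q, n] len 5
add y: [o, x, u, q, n, y] len 6
add n (repeat n, move left end past it): [y, n] len 2
add q: [y, n, q] len 3
add x: [y, n, q, x] len 4
add a: [y, n, q, x, a] len 5
add w: [y, n, q, x, a, w] len 6
add y (repeat y, move left end past it): [n, q, x, a, w, y] len 6
Longest all-distinct length: 6.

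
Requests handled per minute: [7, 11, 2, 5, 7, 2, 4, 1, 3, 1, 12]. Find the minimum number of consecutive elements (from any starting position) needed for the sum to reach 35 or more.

Extend right; whenever the sum reaches 35, record the length and shrink from the left:
add 7: running sum 7 < 35
add 11: running sum 18 < 35
add 2: running sum 20 < 35
add 5: running sum 25 < 35
add 7: running sum 32 < 35
add 2: running sum 34 < 35
add 4: shortest ending here [7, 11, 2, 5, 7, 2, 4] sum 38, len 7
add 1: shortest ending here [7, 11, 2, 5, 7, 2, 4, 1] sum 39, len 8
add 3: shortest ending here [11, 2, 5, 7, 2, 4, 1, 3] sum 35, len 8
add 1: shortest ending here [11, 2, 5, 7, 2, 4, 1, 3, 1] sum 36, len 9
add 12: shortest ending here [5, 7, 2, 4, 1, 3, 1, 12] sum 35, len 8
Shortest qualifying length: 7.

7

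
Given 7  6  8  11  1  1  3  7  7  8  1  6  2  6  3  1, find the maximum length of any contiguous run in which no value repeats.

[7] len 1
[7, 6] len 2
[7, 6, 8] len 3
[7, 6, 8, 11] len 4
[7, 6, 8, 11, 1] len 5
[1] len 1
[1, 3] len 2
[1, 3, 7] len 3
[7] len 1
[7, 8] len 2
[7, 8, 1] len 3
[7, 8, 1, 6] len 4
[7, 8, 1, 6, 2] len 5
[2, 6] len 2
[2, 6, 3] len 3
[2, 6, 3, 1] len 4
Longest all-distinct length: 5.

5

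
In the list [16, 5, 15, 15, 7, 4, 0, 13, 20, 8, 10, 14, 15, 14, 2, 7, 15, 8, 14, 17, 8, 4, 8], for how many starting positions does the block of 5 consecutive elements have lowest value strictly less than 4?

16 5 15 15 7 → min 5
5 15 15 7 4 → min 4
15 15 7 4 0 → min 0  < 4 ✓
15 7 4 0 13 → min 0  < 4 ✓
7 4 0 13 20 → min 0  < 4 ✓
4 0 13 20 8 → min 0  < 4 ✓
0 13 20 8 10 → min 0  < 4 ✓
13 20 8 10 14 → min 8
20 8 10 14 15 → min 8
8 10 14 15 14 → min 8
10 14 15 14 2 → min 2  < 4 ✓
14 15 14 2 7 → min 2  < 4 ✓
15 14 2 7 15 → min 2  < 4 ✓
14 2 7 15 8 → min 2  < 4 ✓
2 7 15 8 14 → min 2  < 4 ✓
7 15 8 14 17 → min 7
15 8 14 17 8 → min 8
8 14 17 8 4 → min 4
14 17 8 4 8 → min 4
10 windows satisfy the condition.

10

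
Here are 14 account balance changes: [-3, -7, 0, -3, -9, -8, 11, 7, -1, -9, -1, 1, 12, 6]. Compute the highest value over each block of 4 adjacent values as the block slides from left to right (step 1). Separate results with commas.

Sliding a size-4 window across the 14 values:
(-3, -7, 0, -3) → max 0
(-7, 0, -3, -9) → max 0
(0, -3, -9, -8) → max 0
(-3, -9, -8, 11) → max 11
(-9, -8, 11, 7) → max 11
(-8, 11, 7, -1) → max 11
(11, 7, -1, -9) → max 11
(7, -1, -9, -1) → max 7
(-1, -9, -1, 1) → max 1
(-9, -1, 1, 12) → max 12
(-1, 1, 12, 6) → max 12

0, 0, 0, 11, 11, 11, 11, 7, 1, 12, 12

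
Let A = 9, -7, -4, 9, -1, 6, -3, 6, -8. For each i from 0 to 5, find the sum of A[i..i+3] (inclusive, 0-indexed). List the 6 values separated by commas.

(9, -7, -4, 9) → sum 7
(-7, -4, 9, -1) → sum -3
(-4, 9, -1, 6) → sum 10
(9, -1, 6, -3) → sum 11
(-1, 6, -3, 6) → sum 8
(6, -3, 6, -8) → sum 1

7, -3, 10, 11, 8, 1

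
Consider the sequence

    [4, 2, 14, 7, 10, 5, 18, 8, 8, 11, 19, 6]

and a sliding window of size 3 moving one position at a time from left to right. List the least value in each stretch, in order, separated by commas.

2, 2, 7, 5, 5, 5, 8, 8, 8, 6

Sliding a size-3 window across the 12 values:
4 2 14 → min 2
2 14 7 → min 2
14 7 10 → min 7
7 10 5 → min 5
10 5 18 → min 5
5 18 8 → min 5
18 8 8 → min 8
8 8 11 → min 8
8 11 19 → min 8
11 19 6 → min 6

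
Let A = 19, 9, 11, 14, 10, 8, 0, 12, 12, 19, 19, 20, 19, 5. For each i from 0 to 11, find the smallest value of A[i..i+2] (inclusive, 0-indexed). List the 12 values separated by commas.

[19, 9, 11] → min 9
[9, 11, 14] → min 9
[11, 14, 10] → min 10
[14, 10, 8] → min 8
[10, 8, 0] → min 0
[8, 0, 12] → min 0
[0, 12, 12] → min 0
[12, 12, 19] → min 12
[12, 19, 19] → min 12
[19, 19, 20] → min 19
[19, 20, 19] → min 19
[20, 19, 5] → min 5

9, 9, 10, 8, 0, 0, 0, 12, 12, 19, 19, 5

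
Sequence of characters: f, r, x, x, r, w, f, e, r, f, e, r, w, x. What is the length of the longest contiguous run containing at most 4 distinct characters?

[f] 1 distinct, len 1
[f, r] 2 distinct, len 2
[f, r, x] 3 distinct, len 3
[f, r, x, x] 3 distinct, len 4
[f, r, x, x, r] 3 distinct, len 5
[f, r, x, x, r, w] 4 distinct, len 6
[f, r, x, x, r, w, f] 4 distinct, len 7
[r, w, f, e] 4 distinct, len 4
[r, w, f, e, r] 4 distinct, len 5
[r, w, f, e, r, f] 4 distinct, len 6
[r, w, f, e, r, f, e] 4 distinct, len 7
[r, w, f, e, r, f, e, r] 4 distinct, len 8
[r, w, f, e, r, f, e, r, w] 4 distinct, len 9
[e, r, w, x] 4 distinct, len 4
Longest length with ≤4 distinct: 9.

9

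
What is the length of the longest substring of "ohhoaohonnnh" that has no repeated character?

[o] len 1
[o, h] len 2
[h] len 1
[h, o] len 2
[h, o, a] len 3
[a, o] len 2
[a, o, h] len 3
[h, o] len 2
[h, o, n] len 3
[n] len 1
[n] len 1
[n, h] len 2
Longest all-distinct length: 3.

3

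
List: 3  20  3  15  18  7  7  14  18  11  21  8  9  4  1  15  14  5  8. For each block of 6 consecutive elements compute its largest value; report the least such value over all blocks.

15

Window maxs for each of the 14 positions:
[3, 20, 3, 15, 18, 7] → max 20
[20, 3, 15, 18, 7, 7] → max 20
[3, 15, 18, 7, 7, 14] → max 18
[15, 18, 7, 7, 14, 18] → max 18
[18, 7, 7, 14, 18, 11] → max 18
[7, 7, 14, 18, 11, 21] → max 21
[7, 14, 18, 11, 21, 8] → max 21
[14, 18, 11, 21, 8, 9] → max 21
[18, 11, 21, 8, 9, 4] → max 21
[11, 21, 8, 9, 4, 1] → max 21
[21, 8, 9, 4, 1, 15] → max 21
[8, 9, 4, 1, 15, 14] → max 15
[9, 4, 1, 15, 14, 5] → max 15
[4, 1, 15, 14, 5, 8] → max 15
Least of these is 15.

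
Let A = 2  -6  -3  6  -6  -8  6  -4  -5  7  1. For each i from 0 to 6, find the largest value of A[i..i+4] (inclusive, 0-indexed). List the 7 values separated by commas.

(2, -6, -3, 6, -6) → max 6
(-6, -3, 6, -6, -8) → max 6
(-3, 6, -6, -8, 6) → max 6
(6, -6, -8, 6, -4) → max 6
(-6, -8, 6, -4, -5) → max 6
(-8, 6, -4, -5, 7) → max 7
(6, -4, -5, 7, 1) → max 7

6, 6, 6, 6, 6, 7, 7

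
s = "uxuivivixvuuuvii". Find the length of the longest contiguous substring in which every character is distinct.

4

add u: [u] len 1
add x: [u, x] len 2
add u (repeat u, move left end past it): [x, u] len 2
add i: [x, u, i] len 3
add v: [x, u, i, v] len 4
add i (repeat i, move left end past it): [v, i] len 2
add v (repeat v, move left end past it): [i, v] len 2
add i (repeat i, move left end past it): [v, i] len 2
add x: [v, i, x] len 3
add v (repeat v, move left end past it): [i, x, v] len 3
add u: [i, x, v, u] len 4
add u (repeat u, move left end past it): [u] len 1
add u (repeat u, move left end past it): [u] len 1
add v: [u, v] len 2
add i: [u, v, i] len 3
add i (repeat i, move left end past it): [i] len 1
Longest all-distinct length: 4.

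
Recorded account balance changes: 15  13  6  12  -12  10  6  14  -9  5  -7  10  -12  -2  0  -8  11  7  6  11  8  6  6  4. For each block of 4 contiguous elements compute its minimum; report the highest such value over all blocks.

6

Each size-4 window and its min:
[15, 13, 6, 12] → min 6
[13, 6, 12, -12] → min -12
[6, 12, -12, 10] → min -12
[12, -12, 10, 6] → min -12
[-12, 10, 6, 14] → min -12
[10, 6, 14, -9] → min -9
[6, 14, -9, 5] → min -9
[14, -9, 5, -7] → min -9
[-9, 5, -7, 10] → min -9
[5, -7, 10, -12] → min -12
[-7, 10, -12, -2] → min -12
[10, -12, -2, 0] → min -12
[-12, -2, 0, -8] → min -12
[-2, 0, -8, 11] → min -8
[0, -8, 11, 7] → min -8
[-8, 11, 7, 6] → min -8
[11, 7, 6, 11] → min 6
[7, 6, 11, 8] → min 6
[6, 11, 8, 6] → min 6
[11, 8, 6, 6] → min 6
[8, 6, 6, 4] → min 4
Highest of these is 6.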